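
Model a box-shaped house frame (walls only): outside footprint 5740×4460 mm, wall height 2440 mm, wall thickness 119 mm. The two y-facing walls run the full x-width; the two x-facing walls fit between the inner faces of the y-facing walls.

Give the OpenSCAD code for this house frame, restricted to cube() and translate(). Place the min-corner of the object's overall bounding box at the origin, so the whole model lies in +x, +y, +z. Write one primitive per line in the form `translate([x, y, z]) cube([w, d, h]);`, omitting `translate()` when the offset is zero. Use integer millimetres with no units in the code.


cube([5740, 119, 2440]);
translate([0, 4341, 0]) cube([5740, 119, 2440]);
translate([0, 119, 0]) cube([119, 4222, 2440]);
translate([5621, 119, 0]) cube([119, 4222, 2440]);


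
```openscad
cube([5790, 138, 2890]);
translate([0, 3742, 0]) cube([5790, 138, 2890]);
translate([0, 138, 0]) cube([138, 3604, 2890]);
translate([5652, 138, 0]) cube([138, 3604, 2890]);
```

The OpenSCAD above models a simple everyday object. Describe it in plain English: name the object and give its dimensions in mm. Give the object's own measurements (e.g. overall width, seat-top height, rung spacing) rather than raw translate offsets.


The wall frame of a small rectangular building: four walls, each 2890 mm tall and 138 mm thick, enclosing a footprint 5790 mm (x) by 3880 mm (y) outside-to-outside, with no floor or roof. The front and back walls (the −y and +y sides) span the full width; the two side walls fit between them.


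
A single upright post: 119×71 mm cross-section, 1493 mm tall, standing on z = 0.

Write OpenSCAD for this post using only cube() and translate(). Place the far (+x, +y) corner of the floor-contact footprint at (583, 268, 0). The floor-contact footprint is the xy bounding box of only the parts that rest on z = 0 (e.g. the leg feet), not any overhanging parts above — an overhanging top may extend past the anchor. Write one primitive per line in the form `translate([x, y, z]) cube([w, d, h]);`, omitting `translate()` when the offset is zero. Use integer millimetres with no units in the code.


translate([464, 197, 0]) cube([119, 71, 1493]);


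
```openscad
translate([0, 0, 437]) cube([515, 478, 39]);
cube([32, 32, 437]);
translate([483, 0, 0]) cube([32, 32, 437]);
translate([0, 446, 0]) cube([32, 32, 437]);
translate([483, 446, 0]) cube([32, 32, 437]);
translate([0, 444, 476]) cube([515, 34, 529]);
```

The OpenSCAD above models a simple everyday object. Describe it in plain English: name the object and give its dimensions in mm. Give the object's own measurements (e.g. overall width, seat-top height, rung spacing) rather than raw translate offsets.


A chair. The seat is a 515×478×39 mm slab with its top at z = 476 mm, on four 32×32 mm corner legs (flush with the seat edges, standing on z = 0). A flat backrest 34 mm thick, 529 mm tall, spans the full seat width and rises from the seat top along its +y edge, rear face flush with the rear of the seat.


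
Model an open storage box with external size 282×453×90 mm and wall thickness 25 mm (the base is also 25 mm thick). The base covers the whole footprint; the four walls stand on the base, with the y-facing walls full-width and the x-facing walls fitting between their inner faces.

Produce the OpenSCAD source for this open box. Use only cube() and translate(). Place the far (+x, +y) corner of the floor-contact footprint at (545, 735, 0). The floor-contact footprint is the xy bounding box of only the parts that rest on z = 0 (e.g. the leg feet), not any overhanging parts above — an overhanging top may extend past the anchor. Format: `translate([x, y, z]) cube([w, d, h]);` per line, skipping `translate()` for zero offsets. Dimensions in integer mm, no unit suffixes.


translate([263, 282, 0]) cube([282, 453, 25]);
translate([263, 282, 25]) cube([282, 25, 65]);
translate([263, 710, 25]) cube([282, 25, 65]);
translate([263, 307, 25]) cube([25, 403, 65]);
translate([520, 307, 25]) cube([25, 403, 65]);


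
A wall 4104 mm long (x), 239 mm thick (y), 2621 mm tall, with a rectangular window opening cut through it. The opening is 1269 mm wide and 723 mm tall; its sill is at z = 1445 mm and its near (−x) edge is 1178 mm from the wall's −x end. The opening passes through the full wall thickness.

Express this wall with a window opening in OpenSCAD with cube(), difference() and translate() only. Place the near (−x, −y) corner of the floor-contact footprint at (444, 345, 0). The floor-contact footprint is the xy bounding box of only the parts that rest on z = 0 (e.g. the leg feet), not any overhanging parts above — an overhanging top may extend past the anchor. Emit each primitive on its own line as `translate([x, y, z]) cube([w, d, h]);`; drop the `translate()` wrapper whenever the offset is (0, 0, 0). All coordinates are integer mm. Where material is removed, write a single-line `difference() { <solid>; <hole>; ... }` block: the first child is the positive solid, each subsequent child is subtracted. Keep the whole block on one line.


difference() { translate([444, 345, 0]) cube([4104, 239, 2621]); translate([1622, 345, 1445]) cube([1269, 239, 723]); }


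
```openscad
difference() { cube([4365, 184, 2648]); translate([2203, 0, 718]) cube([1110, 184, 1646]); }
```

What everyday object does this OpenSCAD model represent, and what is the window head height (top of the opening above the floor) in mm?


A wall with a window opening. The window head height is 2364 mm.

A wall with a rectangular opening subtracted — a window. Sill at z = 718, opening 1646 mm tall, so the head is at 718 + 1646 = 2364 mm.


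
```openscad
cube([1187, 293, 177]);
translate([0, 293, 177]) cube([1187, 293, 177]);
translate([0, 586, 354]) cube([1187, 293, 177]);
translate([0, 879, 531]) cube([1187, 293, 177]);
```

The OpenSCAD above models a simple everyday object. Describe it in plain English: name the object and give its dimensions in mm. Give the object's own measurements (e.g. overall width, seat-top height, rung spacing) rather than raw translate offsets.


A straight staircase of 4 solid steps. Each step is 1187 mm wide (x), 293 mm deep (y, the going) and 177 mm tall (the rise). The first step rests on the floor; each subsequent step sits one going further in +y and one rise higher in +z, directly behind and above the previous step with no overlap.


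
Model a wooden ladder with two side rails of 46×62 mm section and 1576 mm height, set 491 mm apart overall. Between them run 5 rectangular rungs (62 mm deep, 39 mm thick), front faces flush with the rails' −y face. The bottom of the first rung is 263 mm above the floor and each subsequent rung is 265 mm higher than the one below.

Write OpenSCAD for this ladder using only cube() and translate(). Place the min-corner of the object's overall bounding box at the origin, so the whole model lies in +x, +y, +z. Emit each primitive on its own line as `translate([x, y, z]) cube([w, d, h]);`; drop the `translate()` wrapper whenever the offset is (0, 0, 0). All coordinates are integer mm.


cube([46, 62, 1576]);
translate([445, 0, 0]) cube([46, 62, 1576]);
translate([46, 0, 263]) cube([399, 62, 39]);
translate([46, 0, 528]) cube([399, 62, 39]);
translate([46, 0, 793]) cube([399, 62, 39]);
translate([46, 0, 1058]) cube([399, 62, 39]);
translate([46, 0, 1323]) cube([399, 62, 39]);


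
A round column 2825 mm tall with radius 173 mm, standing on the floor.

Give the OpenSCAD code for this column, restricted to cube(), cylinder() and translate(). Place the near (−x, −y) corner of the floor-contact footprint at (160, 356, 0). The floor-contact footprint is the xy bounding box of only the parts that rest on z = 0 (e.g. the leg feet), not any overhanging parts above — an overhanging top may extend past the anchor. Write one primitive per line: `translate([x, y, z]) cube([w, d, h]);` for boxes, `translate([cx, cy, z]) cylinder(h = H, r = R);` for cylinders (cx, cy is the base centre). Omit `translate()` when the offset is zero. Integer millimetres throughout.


translate([333, 529, 0]) cylinder(h = 2825, r = 173);


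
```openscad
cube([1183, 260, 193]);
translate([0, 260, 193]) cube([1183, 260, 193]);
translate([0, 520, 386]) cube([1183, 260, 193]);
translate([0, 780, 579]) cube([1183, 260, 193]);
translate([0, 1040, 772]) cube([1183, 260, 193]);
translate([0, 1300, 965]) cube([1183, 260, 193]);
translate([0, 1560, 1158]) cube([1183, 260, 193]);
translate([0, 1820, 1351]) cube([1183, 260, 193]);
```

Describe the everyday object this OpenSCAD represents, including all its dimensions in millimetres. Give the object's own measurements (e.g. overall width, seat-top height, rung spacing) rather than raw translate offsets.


A straight staircase of 8 solid steps. Each step is 1183 mm wide (x), 260 mm deep (y, the going) and 193 mm tall (the rise). The first step rests on the floor; each subsequent step sits one going further in +y and one rise higher in +z, directly behind and above the previous step with no overlap.


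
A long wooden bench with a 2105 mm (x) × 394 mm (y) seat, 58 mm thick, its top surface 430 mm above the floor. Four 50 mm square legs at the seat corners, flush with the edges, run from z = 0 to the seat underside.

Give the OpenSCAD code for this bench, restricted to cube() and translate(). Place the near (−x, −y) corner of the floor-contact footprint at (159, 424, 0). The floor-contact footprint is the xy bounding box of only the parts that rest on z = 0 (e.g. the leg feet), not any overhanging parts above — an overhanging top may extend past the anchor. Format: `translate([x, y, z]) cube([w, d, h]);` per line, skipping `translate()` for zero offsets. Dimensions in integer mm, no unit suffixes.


// leg_h = 430 − 58 = 372
translate([159, 424, 372]) cube([2105, 394, 58]);
translate([159, 424, 0]) cube([50, 50, 372]);
translate([159, 768, 0]) cube([50, 50, 372]);
translate([2214, 424, 0]) cube([50, 50, 372]);
translate([2214, 768, 0]) cube([50, 50, 372]);


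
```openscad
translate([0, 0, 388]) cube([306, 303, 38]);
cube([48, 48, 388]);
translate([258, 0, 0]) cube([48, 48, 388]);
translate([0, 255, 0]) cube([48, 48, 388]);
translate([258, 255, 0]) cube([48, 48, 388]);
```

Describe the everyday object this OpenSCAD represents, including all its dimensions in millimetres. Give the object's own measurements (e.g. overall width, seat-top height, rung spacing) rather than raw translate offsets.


A four-legged stool. The seat is a 306×303×38 mm slab whose top surface is at z = 426 mm; four square legs, each 48×48 mm in cross-section, run from the floor (z = 0) to the underside of the seat, each flush with a corner of the seat.


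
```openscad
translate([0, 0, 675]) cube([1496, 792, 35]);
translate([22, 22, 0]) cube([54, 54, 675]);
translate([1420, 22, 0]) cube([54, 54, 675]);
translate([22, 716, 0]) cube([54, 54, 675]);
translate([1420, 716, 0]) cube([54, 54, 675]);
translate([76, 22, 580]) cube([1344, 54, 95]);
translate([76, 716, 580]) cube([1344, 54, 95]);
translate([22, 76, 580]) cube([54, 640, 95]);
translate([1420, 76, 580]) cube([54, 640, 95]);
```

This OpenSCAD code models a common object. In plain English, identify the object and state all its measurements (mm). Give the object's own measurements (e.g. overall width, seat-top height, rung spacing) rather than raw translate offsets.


A rectangular dining table. The top is 1496×792×35 mm with its upper surface at z = 710 mm. It stands on four 54×54 mm square legs, each inset 22 mm from the nearest pair of top edges, running from the floor to the underside of the top. Four apron rails, 54 mm thick and 95 mm tall, run between adjacent legs with their top edges flush with the underside of the top and their outer faces flush with the legs' outer faces.


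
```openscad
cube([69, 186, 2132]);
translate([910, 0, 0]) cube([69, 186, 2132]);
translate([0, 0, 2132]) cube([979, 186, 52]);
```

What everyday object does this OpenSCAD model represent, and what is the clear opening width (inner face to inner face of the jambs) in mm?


A door frame. The clear opening width is 841 mm.

Two 2132 mm tall posts with a header on top — a door frame. The left jamb is 69 mm wide at x = 0; the right jamb starts at x = 910. The clear opening is 910 − 69 = 841 mm.


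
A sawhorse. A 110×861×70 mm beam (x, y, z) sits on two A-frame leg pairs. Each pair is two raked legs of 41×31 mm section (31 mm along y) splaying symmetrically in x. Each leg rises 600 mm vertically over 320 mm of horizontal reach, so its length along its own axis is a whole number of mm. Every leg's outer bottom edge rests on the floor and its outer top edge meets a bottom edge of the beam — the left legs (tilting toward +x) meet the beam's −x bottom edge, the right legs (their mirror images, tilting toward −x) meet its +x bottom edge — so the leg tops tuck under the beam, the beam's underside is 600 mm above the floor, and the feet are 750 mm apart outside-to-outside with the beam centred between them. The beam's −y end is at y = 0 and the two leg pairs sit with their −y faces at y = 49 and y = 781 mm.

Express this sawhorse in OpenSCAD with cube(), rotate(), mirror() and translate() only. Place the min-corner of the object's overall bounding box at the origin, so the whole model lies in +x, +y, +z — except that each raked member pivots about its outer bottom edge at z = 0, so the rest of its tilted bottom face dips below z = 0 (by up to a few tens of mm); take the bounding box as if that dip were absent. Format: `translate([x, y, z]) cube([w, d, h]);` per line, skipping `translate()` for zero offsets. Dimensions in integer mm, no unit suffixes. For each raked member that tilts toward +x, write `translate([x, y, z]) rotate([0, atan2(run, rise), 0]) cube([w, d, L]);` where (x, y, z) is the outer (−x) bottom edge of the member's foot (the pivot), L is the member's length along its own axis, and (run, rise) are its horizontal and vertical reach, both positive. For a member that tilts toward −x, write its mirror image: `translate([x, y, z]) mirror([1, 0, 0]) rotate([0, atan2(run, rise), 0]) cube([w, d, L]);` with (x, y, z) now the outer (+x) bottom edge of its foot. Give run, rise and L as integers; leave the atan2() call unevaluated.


translate([320, 0, 600]) cube([110, 861, 70]);
translate([0, 49, 0]) rotate([0, atan2(320, 600), 0]) cube([41, 31, 680]);
translate([750, 49, 0]) mirror([1, 0, 0]) rotate([0, atan2(320, 600), 0]) cube([41, 31, 680]);
translate([0, 781, 0]) rotate([0, atan2(320, 600), 0]) cube([41, 31, 680]);
translate([750, 781, 0]) mirror([1, 0, 0]) rotate([0, atan2(320, 600), 0]) cube([41, 31, 680]);


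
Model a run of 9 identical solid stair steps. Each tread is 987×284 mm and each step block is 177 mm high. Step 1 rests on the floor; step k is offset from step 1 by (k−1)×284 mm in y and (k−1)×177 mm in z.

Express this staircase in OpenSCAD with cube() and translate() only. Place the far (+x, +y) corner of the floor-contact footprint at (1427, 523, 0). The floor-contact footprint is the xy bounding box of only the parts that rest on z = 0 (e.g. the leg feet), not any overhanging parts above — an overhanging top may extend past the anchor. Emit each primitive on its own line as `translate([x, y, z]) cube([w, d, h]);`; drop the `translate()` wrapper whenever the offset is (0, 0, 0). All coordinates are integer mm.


translate([440, 239, 0]) cube([987, 284, 177]);
translate([440, 523, 177]) cube([987, 284, 177]);
translate([440, 807, 354]) cube([987, 284, 177]);
translate([440, 1091, 531]) cube([987, 284, 177]);
translate([440, 1375, 708]) cube([987, 284, 177]);
translate([440, 1659, 885]) cube([987, 284, 177]);
translate([440, 1943, 1062]) cube([987, 284, 177]);
translate([440, 2227, 1239]) cube([987, 284, 177]);
translate([440, 2511, 1416]) cube([987, 284, 177]);


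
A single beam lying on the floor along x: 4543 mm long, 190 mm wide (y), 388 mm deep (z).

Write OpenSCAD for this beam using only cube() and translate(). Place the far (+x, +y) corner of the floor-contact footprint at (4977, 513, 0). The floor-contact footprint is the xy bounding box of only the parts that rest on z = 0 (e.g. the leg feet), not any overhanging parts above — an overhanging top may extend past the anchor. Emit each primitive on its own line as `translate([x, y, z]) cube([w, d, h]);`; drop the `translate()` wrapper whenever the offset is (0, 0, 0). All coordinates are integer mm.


translate([434, 323, 0]) cube([4543, 190, 388]);


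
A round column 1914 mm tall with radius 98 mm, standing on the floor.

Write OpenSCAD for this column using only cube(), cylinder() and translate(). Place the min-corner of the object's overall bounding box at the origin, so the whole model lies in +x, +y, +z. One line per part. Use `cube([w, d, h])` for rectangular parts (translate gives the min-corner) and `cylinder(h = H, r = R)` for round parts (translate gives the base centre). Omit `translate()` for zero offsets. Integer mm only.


translate([98, 98, 0]) cylinder(h = 1914, r = 98);


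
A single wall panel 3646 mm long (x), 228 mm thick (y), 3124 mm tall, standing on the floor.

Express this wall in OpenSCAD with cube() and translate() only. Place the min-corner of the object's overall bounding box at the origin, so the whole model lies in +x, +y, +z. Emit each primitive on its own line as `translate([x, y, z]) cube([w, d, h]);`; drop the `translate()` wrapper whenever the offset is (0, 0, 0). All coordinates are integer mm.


cube([3646, 228, 3124]);


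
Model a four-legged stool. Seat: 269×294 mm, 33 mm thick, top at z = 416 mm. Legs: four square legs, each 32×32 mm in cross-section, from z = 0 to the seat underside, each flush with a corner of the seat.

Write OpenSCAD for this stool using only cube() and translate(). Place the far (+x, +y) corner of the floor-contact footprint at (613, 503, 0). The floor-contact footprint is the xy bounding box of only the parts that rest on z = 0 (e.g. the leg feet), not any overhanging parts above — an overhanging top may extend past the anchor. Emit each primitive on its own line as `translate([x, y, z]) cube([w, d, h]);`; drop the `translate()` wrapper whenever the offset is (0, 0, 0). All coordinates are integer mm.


translate([344, 209, 383]) cube([269, 294, 33]);
translate([344, 209, 0]) cube([32, 32, 383]);
translate([581, 209, 0]) cube([32, 32, 383]);
translate([344, 471, 0]) cube([32, 32, 383]);
translate([581, 471, 0]) cube([32, 32, 383]);


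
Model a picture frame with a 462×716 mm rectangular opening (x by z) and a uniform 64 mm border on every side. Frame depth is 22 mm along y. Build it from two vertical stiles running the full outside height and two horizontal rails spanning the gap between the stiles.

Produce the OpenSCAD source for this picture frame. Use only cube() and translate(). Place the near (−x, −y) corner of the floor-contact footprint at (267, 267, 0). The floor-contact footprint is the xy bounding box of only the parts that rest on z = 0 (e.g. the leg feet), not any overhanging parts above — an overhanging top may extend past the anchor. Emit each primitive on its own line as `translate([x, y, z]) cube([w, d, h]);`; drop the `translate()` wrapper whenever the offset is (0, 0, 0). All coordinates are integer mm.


translate([267, 267, 0]) cube([64, 22, 844]);
translate([793, 267, 0]) cube([64, 22, 844]);
translate([331, 267, 0]) cube([462, 22, 64]);
translate([331, 267, 780]) cube([462, 22, 64]);


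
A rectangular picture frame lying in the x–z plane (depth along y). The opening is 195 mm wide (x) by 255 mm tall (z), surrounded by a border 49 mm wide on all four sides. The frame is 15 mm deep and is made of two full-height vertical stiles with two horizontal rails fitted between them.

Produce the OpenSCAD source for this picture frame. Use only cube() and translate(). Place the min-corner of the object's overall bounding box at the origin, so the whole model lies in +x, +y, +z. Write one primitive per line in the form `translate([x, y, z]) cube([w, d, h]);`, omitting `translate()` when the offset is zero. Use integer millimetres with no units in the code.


cube([49, 15, 353]);
translate([244, 0, 0]) cube([49, 15, 353]);
translate([49, 0, 0]) cube([195, 15, 49]);
translate([49, 0, 304]) cube([195, 15, 49]);


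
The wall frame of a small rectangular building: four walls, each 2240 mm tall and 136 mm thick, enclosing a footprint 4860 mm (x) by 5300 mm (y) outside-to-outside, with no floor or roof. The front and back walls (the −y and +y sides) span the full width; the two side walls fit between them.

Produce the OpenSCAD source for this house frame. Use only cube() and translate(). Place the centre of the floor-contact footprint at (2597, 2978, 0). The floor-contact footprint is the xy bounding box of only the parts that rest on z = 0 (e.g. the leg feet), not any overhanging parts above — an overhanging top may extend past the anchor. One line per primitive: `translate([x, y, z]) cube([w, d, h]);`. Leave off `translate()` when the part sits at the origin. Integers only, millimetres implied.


translate([167, 328, 0]) cube([4860, 136, 2240]);
translate([167, 5492, 0]) cube([4860, 136, 2240]);
translate([167, 464, 0]) cube([136, 5028, 2240]);
translate([4891, 464, 0]) cube([136, 5028, 2240]);


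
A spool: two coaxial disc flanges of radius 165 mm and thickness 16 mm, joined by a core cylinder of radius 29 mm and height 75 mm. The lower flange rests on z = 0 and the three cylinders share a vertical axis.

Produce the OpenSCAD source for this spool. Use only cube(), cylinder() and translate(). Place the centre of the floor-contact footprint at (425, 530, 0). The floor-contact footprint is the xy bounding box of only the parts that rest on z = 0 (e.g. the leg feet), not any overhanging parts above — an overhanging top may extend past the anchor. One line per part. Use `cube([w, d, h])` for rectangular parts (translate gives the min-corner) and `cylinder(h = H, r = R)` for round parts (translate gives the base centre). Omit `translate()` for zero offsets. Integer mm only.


translate([425, 530, 0]) cylinder(h = 16, r = 165);
translate([425, 530, 16]) cylinder(h = 75, r = 29);
translate([425, 530, 91]) cylinder(h = 16, r = 165);


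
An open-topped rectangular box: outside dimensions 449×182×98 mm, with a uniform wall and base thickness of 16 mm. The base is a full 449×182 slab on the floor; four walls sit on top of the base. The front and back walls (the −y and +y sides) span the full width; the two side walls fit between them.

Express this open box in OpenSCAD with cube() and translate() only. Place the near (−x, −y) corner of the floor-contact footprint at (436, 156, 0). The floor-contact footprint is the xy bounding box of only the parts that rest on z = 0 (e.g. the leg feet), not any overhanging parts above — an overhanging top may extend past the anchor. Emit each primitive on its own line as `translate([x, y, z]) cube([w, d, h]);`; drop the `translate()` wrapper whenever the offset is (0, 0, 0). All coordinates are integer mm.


translate([436, 156, 0]) cube([449, 182, 16]);
translate([436, 156, 16]) cube([449, 16, 82]);
translate([436, 322, 16]) cube([449, 16, 82]);
translate([436, 172, 16]) cube([16, 150, 82]);
translate([869, 172, 16]) cube([16, 150, 82]);


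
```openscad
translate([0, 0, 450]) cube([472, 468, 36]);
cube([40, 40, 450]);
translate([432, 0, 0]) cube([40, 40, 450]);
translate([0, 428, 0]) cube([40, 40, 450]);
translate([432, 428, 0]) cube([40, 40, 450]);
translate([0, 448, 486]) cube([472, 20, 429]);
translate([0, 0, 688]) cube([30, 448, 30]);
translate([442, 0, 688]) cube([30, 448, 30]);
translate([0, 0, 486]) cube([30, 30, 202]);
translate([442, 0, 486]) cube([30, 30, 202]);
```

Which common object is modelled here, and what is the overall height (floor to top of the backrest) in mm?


A chair. The overall height is 915 mm.

A slab on four corner posts with a tall panel at the back — a chair. The seat slab sits at z = 450 with thickness 36, and the 429 mm backrest starts at the seat top, so the overall height is 450 + 36 + 429 = 915 mm.


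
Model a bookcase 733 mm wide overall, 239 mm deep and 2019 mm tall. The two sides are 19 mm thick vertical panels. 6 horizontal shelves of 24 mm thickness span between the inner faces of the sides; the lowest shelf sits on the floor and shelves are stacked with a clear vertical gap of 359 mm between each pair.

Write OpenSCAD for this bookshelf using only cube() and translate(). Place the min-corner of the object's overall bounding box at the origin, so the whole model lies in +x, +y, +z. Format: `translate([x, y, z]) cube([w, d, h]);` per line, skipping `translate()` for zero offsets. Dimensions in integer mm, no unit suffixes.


cube([19, 239, 2019]);
translate([714, 0, 0]) cube([19, 239, 2019]);
translate([19, 0, 0]) cube([695, 239, 24]);
translate([19, 0, 383]) cube([695, 239, 24]);
translate([19, 0, 766]) cube([695, 239, 24]);
translate([19, 0, 1149]) cube([695, 239, 24]);
translate([19, 0, 1532]) cube([695, 239, 24]);
translate([19, 0, 1915]) cube([695, 239, 24]);


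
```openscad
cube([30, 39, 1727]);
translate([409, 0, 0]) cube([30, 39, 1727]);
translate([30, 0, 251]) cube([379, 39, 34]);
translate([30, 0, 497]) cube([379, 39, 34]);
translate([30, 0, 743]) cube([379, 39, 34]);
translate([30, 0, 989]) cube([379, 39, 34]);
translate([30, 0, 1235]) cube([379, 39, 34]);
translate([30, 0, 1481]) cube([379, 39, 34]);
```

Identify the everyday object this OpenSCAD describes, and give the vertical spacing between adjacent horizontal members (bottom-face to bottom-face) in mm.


A ladder. The rung spacing is 246 mm.

Two tall 30×39 posts with 6 short bars between them — a ladder. Adjacent rungs sit at z = 251 and z = 497, so the spacing is 497 − 251 = 246 mm.


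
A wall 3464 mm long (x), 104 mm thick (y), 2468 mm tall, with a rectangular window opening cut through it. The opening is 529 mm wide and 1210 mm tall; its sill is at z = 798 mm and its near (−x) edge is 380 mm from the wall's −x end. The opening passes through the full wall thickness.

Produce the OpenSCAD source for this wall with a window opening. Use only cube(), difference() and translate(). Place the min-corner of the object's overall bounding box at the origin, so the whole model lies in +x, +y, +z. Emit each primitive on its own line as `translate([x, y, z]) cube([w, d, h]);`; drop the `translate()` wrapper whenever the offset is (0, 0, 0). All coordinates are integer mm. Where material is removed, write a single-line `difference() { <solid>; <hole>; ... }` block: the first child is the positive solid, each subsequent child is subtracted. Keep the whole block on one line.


difference() { cube([3464, 104, 2468]); translate([380, 0, 798]) cube([529, 104, 1210]); }


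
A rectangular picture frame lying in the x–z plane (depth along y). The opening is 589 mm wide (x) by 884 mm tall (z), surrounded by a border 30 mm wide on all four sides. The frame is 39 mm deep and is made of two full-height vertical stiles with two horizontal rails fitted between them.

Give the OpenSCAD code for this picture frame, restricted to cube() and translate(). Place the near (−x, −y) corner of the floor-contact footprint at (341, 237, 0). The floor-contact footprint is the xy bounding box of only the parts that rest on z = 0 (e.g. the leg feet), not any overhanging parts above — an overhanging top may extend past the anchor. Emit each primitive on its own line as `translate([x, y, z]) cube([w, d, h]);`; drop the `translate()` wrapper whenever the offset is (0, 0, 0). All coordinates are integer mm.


translate([341, 237, 0]) cube([30, 39, 944]);
translate([960, 237, 0]) cube([30, 39, 944]);
translate([371, 237, 0]) cube([589, 39, 30]);
translate([371, 237, 914]) cube([589, 39, 30]);


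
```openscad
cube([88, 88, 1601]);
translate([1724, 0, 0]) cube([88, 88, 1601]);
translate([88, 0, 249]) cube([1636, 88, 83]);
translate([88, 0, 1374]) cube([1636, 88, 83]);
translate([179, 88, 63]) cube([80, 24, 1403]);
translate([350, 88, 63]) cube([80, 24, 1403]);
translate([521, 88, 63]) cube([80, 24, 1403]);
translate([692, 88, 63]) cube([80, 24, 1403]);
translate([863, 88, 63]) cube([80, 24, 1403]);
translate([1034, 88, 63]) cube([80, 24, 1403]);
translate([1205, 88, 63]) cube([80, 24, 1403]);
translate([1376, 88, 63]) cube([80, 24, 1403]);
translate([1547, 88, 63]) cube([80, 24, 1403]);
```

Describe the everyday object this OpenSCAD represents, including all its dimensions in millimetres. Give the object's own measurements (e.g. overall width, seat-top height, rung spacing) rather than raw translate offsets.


A fence section. Two 88×88 mm posts, 1601 mm tall, stand on the floor with a clear span of 1636 mm between their inner faces. Two horizontal rails of 88×83 mm section span the gap between the posts with their undersides at z = 249 mm and z = 1374 mm, flush with the posts' −y face. 9 pickets, each 80 mm wide, 24 mm thick and 1403 mm tall, are fixed to the +y face of the rails with their bottoms at z = 63 mm, spaced across the span with a 91 mm gap after the −x post and between neighbouring pickets, with 97 mm left before the +x post.


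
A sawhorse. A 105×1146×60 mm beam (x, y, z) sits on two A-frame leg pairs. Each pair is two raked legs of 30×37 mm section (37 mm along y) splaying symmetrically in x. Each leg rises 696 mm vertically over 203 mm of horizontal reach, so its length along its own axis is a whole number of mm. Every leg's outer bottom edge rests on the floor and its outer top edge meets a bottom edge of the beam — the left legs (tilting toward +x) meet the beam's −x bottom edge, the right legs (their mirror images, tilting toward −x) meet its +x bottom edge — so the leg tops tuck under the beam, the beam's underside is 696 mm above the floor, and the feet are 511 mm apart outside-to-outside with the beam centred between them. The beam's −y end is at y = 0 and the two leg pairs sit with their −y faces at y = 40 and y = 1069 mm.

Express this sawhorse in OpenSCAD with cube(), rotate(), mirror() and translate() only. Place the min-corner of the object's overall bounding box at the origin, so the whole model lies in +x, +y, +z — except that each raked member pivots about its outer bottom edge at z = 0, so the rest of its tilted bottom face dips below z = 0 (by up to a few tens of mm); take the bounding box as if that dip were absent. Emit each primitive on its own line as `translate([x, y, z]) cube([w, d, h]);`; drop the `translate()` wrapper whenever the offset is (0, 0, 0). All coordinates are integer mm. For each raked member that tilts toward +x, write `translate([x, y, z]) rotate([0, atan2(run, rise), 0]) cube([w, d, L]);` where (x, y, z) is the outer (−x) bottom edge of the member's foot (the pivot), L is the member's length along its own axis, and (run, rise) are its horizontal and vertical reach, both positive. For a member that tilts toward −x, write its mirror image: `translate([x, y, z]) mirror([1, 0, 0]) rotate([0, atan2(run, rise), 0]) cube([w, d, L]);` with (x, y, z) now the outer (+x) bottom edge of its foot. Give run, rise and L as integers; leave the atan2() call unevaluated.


translate([203, 0, 696]) cube([105, 1146, 60]);
translate([0, 40, 0]) rotate([0, atan2(203, 696), 0]) cube([30, 37, 725]);
translate([511, 40, 0]) mirror([1, 0, 0]) rotate([0, atan2(203, 696), 0]) cube([30, 37, 725]);
translate([0, 1069, 0]) rotate([0, atan2(203, 696), 0]) cube([30, 37, 725]);
translate([511, 1069, 0]) mirror([1, 0, 0]) rotate([0, atan2(203, 696), 0]) cube([30, 37, 725]);


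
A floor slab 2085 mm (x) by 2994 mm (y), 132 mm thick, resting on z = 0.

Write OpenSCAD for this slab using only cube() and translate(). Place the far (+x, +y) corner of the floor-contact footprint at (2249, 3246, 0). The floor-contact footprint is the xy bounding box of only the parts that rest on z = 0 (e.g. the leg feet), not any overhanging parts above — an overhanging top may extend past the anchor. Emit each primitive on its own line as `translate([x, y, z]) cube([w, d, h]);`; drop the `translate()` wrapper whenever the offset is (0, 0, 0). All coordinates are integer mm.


translate([164, 252, 0]) cube([2085, 2994, 132]);


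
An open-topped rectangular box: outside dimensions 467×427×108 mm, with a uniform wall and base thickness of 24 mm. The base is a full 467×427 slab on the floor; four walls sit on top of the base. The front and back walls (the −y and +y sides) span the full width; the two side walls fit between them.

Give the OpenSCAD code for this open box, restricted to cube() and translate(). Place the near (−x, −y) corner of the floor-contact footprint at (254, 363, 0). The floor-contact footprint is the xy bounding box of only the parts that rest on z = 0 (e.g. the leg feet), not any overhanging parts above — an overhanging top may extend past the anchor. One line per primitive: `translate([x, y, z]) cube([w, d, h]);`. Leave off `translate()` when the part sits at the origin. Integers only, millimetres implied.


translate([254, 363, 0]) cube([467, 427, 24]);
translate([254, 363, 24]) cube([467, 24, 84]);
translate([254, 766, 24]) cube([467, 24, 84]);
translate([254, 387, 24]) cube([24, 379, 84]);
translate([697, 387, 24]) cube([24, 379, 84]);


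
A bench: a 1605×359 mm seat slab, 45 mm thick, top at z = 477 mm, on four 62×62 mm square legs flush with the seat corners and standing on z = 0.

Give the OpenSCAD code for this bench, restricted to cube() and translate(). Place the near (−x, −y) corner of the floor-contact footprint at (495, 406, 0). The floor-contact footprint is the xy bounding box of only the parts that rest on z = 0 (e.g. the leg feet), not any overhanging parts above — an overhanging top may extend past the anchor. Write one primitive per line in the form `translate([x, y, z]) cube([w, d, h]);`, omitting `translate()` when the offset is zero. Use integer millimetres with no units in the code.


translate([495, 406, 432]) cube([1605, 359, 45]);
translate([495, 406, 0]) cube([62, 62, 432]);
translate([495, 703, 0]) cube([62, 62, 432]);
translate([2038, 406, 0]) cube([62, 62, 432]);
translate([2038, 703, 0]) cube([62, 62, 432]);


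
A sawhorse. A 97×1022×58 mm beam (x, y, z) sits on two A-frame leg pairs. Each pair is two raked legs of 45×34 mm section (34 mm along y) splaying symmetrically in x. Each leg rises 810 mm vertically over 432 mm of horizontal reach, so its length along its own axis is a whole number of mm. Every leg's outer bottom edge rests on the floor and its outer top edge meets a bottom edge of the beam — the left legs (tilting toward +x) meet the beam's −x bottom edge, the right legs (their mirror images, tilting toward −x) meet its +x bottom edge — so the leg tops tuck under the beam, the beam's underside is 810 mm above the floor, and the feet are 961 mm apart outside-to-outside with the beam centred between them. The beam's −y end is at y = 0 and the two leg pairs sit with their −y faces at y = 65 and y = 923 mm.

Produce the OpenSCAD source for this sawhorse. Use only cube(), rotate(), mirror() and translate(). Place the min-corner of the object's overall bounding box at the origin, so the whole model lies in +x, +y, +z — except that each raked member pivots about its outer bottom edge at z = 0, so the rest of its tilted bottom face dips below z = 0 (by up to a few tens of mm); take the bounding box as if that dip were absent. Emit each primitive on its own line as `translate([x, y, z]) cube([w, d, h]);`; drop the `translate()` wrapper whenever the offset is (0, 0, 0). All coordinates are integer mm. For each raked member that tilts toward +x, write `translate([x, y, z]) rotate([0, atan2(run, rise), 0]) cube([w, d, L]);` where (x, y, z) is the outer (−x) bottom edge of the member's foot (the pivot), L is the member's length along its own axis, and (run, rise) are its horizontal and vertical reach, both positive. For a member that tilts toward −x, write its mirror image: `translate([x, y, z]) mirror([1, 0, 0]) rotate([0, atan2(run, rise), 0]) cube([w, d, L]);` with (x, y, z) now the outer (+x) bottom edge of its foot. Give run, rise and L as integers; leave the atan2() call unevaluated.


translate([432, 0, 810]) cube([97, 1022, 58]);
translate([0, 65, 0]) rotate([0, atan2(432, 810), 0]) cube([45, 34, 918]);
translate([961, 65, 0]) mirror([1, 0, 0]) rotate([0, atan2(432, 810), 0]) cube([45, 34, 918]);
translate([0, 923, 0]) rotate([0, atan2(432, 810), 0]) cube([45, 34, 918]);
translate([961, 923, 0]) mirror([1, 0, 0]) rotate([0, atan2(432, 810), 0]) cube([45, 34, 918]);


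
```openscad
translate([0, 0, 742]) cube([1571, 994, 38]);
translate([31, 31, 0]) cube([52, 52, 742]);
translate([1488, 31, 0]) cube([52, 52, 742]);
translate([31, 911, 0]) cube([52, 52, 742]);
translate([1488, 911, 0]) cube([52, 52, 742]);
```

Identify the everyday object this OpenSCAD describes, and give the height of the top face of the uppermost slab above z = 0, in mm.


A table. The table height is 780 mm.

A 1571×994×38 slab sits at z = 742 on four 52 mm square posts — a table. The top surface is at 742 + 38 = 780 mm.


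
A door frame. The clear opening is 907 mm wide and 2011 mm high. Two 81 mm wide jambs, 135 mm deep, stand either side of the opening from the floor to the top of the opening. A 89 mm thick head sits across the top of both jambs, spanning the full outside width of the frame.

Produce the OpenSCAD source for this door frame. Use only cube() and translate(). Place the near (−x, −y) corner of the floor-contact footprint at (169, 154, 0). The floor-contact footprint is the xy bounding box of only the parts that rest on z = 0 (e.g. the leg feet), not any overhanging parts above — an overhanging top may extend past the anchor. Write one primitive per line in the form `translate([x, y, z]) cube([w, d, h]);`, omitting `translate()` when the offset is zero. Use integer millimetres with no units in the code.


translate([169, 154, 0]) cube([81, 135, 2011]);
translate([1157, 154, 0]) cube([81, 135, 2011]);
translate([169, 154, 2011]) cube([1069, 135, 89]);


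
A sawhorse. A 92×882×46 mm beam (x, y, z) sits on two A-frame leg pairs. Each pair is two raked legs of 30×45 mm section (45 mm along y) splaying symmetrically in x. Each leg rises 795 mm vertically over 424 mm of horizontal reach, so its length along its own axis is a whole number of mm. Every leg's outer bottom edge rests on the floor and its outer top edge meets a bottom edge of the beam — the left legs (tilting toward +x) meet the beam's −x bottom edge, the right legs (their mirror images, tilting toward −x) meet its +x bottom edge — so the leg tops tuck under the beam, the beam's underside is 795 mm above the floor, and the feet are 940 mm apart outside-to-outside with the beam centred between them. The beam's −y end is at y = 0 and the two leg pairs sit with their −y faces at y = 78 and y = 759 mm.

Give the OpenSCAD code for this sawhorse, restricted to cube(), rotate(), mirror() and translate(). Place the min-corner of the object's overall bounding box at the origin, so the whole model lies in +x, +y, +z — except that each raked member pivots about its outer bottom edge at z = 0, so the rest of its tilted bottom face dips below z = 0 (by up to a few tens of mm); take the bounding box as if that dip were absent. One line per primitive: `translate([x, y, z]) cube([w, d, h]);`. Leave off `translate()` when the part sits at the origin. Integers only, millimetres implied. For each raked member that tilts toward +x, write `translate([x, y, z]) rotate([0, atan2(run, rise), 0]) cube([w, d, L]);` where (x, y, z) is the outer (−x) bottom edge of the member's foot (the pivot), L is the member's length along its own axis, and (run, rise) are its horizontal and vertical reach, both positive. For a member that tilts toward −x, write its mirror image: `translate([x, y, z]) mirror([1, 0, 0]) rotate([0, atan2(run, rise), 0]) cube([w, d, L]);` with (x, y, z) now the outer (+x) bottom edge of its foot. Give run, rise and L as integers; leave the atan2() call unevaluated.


translate([424, 0, 795]) cube([92, 882, 46]);
translate([0, 78, 0]) rotate([0, atan2(424, 795), 0]) cube([30, 45, 901]);
translate([940, 78, 0]) mirror([1, 0, 0]) rotate([0, atan2(424, 795), 0]) cube([30, 45, 901]);
translate([0, 759, 0]) rotate([0, atan2(424, 795), 0]) cube([30, 45, 901]);
translate([940, 759, 0]) mirror([1, 0, 0]) rotate([0, atan2(424, 795), 0]) cube([30, 45, 901]);
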